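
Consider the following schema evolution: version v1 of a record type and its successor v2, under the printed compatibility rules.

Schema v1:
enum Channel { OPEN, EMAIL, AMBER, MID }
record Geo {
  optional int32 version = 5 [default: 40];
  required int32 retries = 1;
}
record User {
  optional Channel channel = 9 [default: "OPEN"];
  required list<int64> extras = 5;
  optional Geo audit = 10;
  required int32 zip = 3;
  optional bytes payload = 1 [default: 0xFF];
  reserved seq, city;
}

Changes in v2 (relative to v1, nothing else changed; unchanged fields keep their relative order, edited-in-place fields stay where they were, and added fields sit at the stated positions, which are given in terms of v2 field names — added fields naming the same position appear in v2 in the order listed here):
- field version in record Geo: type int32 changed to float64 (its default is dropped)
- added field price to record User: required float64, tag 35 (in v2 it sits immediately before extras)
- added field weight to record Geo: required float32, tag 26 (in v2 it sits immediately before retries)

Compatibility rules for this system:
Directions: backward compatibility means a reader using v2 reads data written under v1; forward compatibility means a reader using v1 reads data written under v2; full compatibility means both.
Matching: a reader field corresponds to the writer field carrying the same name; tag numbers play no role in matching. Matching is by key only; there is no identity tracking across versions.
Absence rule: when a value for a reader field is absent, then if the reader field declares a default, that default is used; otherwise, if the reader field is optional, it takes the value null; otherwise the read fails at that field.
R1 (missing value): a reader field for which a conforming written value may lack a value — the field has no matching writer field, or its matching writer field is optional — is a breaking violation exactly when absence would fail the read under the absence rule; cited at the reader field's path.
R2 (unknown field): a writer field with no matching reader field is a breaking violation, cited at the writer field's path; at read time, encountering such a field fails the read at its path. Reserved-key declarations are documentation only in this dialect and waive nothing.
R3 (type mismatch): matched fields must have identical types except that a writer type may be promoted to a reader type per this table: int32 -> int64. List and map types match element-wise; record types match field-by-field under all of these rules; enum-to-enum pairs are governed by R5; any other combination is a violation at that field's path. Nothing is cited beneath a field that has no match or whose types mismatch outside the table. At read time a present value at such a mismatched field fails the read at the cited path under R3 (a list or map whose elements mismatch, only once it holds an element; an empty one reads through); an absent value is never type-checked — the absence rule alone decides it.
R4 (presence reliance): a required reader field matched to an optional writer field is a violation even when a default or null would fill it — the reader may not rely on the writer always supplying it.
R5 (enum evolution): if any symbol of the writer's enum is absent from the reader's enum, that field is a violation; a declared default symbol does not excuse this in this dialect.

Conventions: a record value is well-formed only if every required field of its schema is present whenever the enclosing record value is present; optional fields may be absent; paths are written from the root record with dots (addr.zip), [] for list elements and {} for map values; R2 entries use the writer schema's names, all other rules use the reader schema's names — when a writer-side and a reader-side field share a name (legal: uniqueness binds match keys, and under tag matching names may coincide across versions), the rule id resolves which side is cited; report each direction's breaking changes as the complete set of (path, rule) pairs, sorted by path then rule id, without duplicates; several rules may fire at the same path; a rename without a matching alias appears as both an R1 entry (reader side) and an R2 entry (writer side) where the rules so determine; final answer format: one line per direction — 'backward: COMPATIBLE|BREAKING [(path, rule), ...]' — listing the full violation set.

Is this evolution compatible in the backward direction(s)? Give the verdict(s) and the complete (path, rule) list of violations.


backward: BREAKING [(audit.version, R3), (audit.weight, R1), (price, R1)]

the writer's type comes first in each User pair
backward for User (reader v2, writer v1):
  Channel -> Channel, writer optional: channel aligns to channel
  no writer field matches reader price
  list<int64> -> list<int64>, writer required: extras aligns to extras
  Geo -> Geo, writer optional: audit aligns to audit
  int32 -> int32, writer required: zip aligns to zip
  bytes -> bytes, writer optional: payload aligns to payload
  int32 -> float64, writer optional: audit.version aligns to audit.version
  no writer field matches reader audit.weight
  int32 -> int32, writer required: audit.retries aligns to audit.retries
  violation R3 at audit.version
  violation R1 at audit.weight
  violation R1 at price
  backward on User therefore BREAKING (3)


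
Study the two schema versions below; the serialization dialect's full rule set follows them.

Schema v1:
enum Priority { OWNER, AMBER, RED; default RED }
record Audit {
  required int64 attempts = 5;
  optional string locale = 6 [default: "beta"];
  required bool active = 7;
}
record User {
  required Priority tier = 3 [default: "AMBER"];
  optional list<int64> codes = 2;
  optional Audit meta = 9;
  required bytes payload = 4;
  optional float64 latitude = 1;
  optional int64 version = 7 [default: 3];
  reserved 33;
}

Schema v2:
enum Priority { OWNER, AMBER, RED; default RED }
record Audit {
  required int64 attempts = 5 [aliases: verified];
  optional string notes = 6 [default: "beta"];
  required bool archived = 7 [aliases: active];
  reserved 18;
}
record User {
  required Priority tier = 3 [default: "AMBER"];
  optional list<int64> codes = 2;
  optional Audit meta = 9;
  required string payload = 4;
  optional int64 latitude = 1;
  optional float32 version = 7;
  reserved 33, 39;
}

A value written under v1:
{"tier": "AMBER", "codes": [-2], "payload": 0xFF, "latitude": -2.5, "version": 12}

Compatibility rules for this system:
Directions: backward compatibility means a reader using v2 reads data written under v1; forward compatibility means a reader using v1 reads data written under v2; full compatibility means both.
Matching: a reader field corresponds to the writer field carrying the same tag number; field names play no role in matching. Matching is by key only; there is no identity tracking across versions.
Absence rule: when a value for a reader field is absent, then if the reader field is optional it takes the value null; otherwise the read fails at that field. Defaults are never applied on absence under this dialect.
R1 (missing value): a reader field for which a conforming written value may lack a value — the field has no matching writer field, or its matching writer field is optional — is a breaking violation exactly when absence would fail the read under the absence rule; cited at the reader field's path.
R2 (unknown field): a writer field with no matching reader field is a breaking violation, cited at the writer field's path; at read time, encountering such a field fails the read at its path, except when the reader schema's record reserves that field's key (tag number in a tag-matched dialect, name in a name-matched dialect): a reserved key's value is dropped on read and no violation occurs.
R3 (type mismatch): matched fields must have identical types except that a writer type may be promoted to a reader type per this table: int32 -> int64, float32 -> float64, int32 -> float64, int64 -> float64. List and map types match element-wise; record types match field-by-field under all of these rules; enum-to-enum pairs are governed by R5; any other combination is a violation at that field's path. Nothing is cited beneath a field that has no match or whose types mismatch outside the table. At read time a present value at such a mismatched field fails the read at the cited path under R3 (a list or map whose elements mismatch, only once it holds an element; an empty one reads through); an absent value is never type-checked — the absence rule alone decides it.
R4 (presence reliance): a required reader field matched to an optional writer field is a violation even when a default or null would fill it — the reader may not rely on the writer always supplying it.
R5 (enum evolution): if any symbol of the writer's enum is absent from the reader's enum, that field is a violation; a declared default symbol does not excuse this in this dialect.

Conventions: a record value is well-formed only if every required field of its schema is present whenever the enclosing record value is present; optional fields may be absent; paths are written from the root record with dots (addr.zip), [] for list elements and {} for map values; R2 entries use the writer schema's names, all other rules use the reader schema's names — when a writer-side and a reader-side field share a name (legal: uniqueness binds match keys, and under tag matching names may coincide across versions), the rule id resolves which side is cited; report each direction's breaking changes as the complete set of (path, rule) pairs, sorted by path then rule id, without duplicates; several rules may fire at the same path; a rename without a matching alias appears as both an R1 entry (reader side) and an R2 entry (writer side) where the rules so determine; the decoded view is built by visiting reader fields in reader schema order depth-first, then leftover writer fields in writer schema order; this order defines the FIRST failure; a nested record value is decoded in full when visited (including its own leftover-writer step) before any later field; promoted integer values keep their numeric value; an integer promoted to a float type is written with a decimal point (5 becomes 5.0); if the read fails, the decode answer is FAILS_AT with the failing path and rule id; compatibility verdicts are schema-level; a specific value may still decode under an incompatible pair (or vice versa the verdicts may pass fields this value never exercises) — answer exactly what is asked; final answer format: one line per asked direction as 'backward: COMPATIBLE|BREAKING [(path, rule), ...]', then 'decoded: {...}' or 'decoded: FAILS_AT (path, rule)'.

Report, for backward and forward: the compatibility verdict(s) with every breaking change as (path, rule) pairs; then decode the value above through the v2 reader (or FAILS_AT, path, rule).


the writer's type comes first in each User pair
backward on User — v2 reading data written by v1:
  writer required, Priority -> Priority: reader tier maps from writer tier
  writer optional, list<int64> -> list<int64>: reader codes maps from writer codes
  writer optional, Audit -> Audit: reader meta maps from writer meta
  writer required, bytes -> string: reader payload maps from writer payload
  writer optional, float64 -> int64: reader latitude maps from writer latitude
  writer optional, int64 -> float32: reader version maps from writer version
  writer required, int64 -> int64: reader meta.attempts maps from writer meta.attempts
  writer optional, string -> string: reader meta.notes maps from writer meta.locale
  writer required, bool -> bool: reader meta.archived maps from writer meta.active
  rule R3 violated at latitude
  rule R3 violated at payload
  rule R3 violated at version
  => backward verdict for User: BREAKING, 3 violation(s)
forward on User — v1 reading data written by v2:
  writer required, Priority -> Priority: reader tier maps from writer tier
  writer optional, list<int64> -> list<int64>: reader codes maps from writer codes
  writer optional, Audit -> Audit: reader meta maps from writer meta
  writer required, string -> bytes: reader payload maps from writer payload
  writer optional, int64 -> float64: reader latitude maps from writer latitude
  writer optional, float32 -> int64: reader version maps from writer version
  writer required, int64 -> int64: reader meta.attempts maps from writer meta.attempts
  writer optional, string -> string: reader meta.locale maps from writer meta.notes
  writer required, bool -> bool: reader meta.active maps from writer meta.archived
  rule R3 violated at payload
  rule R3 violated at version
  => forward verdict for User: BREAKING, 2 violation(s)
decoding the User value with the v2 reader:
  tier := "AMBER"
  codes := [-2]
  meta := null (absent, optional -> null)
  read fails at payload under R3
  => FAILS_AT (payload, R3)

backward: BREAKING [(latitude, R3), (payload, R3), (version, R3)]; forward: BREAKING [(payload, R3), (version, R3)]; decoded: FAILS_AT (payload, R3)


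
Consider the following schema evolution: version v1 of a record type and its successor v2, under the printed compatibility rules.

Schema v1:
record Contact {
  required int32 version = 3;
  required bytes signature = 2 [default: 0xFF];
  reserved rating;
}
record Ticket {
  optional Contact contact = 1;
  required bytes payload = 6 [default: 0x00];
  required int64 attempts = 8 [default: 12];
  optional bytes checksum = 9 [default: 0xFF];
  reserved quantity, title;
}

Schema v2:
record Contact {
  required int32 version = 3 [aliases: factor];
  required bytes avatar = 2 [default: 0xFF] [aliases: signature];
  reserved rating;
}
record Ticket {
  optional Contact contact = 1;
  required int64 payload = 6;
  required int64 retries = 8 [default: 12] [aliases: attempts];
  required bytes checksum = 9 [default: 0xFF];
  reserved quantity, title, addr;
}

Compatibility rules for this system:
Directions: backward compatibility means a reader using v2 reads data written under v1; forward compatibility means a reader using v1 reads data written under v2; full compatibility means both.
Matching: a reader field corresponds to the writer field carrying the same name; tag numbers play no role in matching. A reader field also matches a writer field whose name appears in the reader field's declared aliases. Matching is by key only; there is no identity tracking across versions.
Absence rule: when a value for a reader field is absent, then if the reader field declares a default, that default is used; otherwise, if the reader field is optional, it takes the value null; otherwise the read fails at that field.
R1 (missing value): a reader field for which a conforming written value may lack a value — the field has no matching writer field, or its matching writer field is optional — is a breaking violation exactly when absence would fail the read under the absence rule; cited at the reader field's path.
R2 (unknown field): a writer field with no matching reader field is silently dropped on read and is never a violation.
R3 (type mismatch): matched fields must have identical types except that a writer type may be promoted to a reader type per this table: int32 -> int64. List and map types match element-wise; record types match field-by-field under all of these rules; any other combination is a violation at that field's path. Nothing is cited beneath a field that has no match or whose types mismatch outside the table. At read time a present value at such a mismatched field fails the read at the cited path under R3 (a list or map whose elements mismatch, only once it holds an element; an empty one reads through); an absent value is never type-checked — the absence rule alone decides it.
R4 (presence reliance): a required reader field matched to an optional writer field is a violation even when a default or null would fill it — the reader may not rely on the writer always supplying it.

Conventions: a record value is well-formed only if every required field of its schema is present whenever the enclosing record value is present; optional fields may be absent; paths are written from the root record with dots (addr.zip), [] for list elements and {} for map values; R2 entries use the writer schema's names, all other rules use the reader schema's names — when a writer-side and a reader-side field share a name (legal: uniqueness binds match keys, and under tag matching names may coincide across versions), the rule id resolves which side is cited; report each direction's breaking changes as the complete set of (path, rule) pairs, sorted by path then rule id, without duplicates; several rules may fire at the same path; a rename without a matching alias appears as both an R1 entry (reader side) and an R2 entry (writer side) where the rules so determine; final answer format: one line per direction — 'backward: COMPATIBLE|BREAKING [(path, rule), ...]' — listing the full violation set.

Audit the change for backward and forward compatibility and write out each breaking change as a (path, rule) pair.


the writer's type comes first in each Ticket pair
backward analysis of Ticket with v2 as reader and v1 as writer:
  writer optional, Contact -> Contact: reader contact maps from writer contact
  writer required, bytes -> int64: reader payload maps from writer payload
  writer required, int64 -> int64: reader retries maps from writer attempts
  writer optional, bytes -> bytes: reader checksum maps from writer checksum
  writer required, int32 -> int32: reader contact.version maps from writer contact.version
  writer required, bytes -> bytes: reader contact.avatar maps from writer contact.signature
  R4 fires at checksum
  R3 fires at payload
  => backward verdict for Ticket: BREAKING, 2 violation(s)
forward analysis of Ticket with v1 as reader and v2 as writer:
  writer optional, Contact -> Contact: reader contact maps from writer contact
  writer required, int64 -> bytes: reader payload maps from writer payload
  attempts: no writer-side match
  writer required, bytes -> bytes: reader checksum maps from writer checksum
  writer retries: unknown to reader
  writer required, int32 -> int32: reader contact.version maps from writer contact.version
  contact.signature: no writer-side match
  writer contact.avatar: unknown to reader
  R3 fires at payload
  => forward verdict for Ticket: BREAKING, 1 violation(s)

backward: BREAKING [(checksum, R4), (payload, R3)]; forward: BREAKING [(payload, R3)]


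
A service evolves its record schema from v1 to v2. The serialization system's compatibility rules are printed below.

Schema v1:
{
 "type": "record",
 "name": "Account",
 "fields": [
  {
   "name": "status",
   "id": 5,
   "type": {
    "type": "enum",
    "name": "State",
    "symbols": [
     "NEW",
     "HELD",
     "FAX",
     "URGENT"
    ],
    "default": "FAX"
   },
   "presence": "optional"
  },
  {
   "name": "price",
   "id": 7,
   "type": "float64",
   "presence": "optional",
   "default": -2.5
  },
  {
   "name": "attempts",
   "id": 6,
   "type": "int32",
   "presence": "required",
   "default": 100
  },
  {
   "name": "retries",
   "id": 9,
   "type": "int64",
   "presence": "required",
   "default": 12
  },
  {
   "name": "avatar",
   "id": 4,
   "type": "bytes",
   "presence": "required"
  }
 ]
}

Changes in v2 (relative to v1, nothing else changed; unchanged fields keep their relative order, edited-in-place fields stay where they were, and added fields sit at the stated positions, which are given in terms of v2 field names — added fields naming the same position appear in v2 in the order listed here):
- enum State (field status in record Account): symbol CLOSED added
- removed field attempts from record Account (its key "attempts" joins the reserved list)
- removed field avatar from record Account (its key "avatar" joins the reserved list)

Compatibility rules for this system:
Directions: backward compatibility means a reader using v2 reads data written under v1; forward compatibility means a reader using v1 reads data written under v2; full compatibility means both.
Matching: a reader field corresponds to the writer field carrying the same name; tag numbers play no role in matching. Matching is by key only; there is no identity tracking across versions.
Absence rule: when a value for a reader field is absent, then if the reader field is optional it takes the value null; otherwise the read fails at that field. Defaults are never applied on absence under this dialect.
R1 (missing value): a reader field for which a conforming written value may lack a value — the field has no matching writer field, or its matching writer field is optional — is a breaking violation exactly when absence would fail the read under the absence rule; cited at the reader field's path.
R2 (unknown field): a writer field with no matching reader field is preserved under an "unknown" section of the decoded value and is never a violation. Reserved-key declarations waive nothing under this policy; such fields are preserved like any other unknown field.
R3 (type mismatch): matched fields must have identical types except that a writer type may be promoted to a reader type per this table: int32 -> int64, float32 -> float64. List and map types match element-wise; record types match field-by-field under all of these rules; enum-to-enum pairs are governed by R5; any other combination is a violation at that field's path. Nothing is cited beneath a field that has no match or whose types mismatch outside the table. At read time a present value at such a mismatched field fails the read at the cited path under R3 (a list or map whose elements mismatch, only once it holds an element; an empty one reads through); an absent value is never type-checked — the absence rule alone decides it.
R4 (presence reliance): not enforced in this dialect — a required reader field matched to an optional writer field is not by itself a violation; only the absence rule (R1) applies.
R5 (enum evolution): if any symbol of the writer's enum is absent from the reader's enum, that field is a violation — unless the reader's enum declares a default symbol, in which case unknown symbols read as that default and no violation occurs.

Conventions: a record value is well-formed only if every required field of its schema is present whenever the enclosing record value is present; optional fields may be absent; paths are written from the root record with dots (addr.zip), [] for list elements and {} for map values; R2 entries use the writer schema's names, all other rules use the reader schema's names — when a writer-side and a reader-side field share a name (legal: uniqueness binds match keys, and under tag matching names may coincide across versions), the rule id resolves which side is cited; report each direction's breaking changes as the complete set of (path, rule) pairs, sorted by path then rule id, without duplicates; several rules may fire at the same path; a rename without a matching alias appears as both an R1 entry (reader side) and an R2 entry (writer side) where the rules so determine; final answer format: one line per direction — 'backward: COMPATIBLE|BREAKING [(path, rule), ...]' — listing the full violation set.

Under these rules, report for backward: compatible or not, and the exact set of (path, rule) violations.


arrows below run writer -> reader for Account
checking backward for Account: reader v2 against writer v1:
  status: paired with writer status (State -> State; writer optional)
  price: paired with writer price (float64 -> float64; writer optional)
  retries: paired with writer retries (int64 -> int64; writer required)
  writer attempts: unknown to reader
  writer avatar: unknown to reader
  => backward: COMPATIBLE
the other Account changes do not affect what is asked:
  enum State (field status in record Account): symbol CLOSED added -> fires no rule on Account, leaving the asked answer as it is
  removed field attempts from record Account (its key "attempts" joins the reserved list) -> fires only in the forward direction of Account, which is not asked here
  removed field avatar from record Account (its key "avatar" joins the reserved list) -> fires only in the forward direction of Account, which is not asked here

backward: COMPATIBLE []


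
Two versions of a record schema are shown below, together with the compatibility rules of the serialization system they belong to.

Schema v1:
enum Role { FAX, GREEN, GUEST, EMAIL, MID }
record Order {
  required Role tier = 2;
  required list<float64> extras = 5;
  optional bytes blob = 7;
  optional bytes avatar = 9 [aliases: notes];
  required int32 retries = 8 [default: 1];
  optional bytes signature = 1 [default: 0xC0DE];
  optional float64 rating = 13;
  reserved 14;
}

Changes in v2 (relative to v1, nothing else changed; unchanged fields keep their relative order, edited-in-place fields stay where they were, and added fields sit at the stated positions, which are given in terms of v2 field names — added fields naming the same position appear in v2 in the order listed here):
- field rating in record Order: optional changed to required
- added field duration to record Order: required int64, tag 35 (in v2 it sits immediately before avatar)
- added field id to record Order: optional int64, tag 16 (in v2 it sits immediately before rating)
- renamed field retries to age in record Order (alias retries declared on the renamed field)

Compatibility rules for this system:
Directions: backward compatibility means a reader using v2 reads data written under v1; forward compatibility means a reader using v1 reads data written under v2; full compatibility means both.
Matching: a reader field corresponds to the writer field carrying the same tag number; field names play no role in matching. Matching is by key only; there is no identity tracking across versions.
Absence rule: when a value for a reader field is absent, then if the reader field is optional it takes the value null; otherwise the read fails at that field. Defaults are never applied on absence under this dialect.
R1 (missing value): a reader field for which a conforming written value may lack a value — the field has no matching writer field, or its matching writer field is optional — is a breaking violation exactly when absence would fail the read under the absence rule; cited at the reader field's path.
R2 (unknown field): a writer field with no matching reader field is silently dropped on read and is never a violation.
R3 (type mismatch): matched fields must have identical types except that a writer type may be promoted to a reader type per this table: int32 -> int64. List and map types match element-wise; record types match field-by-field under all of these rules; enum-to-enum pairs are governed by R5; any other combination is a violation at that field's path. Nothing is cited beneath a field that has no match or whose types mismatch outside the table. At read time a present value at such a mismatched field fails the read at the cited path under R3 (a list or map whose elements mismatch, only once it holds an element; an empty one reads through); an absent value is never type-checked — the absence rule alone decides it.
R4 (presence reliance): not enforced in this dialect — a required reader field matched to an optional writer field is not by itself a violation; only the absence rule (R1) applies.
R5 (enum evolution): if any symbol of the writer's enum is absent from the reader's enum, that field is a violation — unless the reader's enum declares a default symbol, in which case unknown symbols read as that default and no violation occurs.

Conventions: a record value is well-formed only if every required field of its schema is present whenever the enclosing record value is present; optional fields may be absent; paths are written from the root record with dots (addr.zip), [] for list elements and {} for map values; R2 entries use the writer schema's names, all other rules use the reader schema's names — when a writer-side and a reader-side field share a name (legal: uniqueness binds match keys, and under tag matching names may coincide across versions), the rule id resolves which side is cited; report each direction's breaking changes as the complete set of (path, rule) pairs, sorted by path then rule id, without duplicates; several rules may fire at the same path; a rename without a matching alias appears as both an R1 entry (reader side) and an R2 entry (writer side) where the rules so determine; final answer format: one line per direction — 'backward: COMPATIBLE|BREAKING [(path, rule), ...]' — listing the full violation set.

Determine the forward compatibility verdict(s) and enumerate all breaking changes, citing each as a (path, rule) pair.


forward: COMPATIBLE []

arrows below run writer -> reader for Order
checking forward for Order: reader v1 against writer v2:
  Role -> Role, writer required: tier aligns to tier
  list<float64> -> list<float64>, writer required: extras aligns to extras
  bytes -> bytes, writer optional: blob aligns to blob
  bytes -> bytes, writer optional: avatar aligns to avatar
  int32 -> int32, writer required: retries aligns to age
  bytes -> bytes, writer optional: signature aligns to signature
  float64 -> float64, writer required: rating aligns to rating
  writer field duration has no reader counterpart
  writer field id has no reader counterpart
  => no violations; forward on Order: COMPATIBLE
the rest of the Order diff is inert for this question:
  field rating in record Order: optional changed to required -> fires only in the backward direction of Order, which is not asked here
  added field duration to record Order: required int64, tag 35 (in v2 it sits immediately before avatar) -> fires only in the backward direction of Order, which is not asked here
  added field id to record Order: optional int64, tag 16 (in v2 it sits immediately before rating) -> no rule fires on it in Order's dialect; the asked verdict holds
  renamed field retries to age in record Order (alias retries declared on the renamed field) -> no rule fires on it in Order's dialect; the asked verdict holds


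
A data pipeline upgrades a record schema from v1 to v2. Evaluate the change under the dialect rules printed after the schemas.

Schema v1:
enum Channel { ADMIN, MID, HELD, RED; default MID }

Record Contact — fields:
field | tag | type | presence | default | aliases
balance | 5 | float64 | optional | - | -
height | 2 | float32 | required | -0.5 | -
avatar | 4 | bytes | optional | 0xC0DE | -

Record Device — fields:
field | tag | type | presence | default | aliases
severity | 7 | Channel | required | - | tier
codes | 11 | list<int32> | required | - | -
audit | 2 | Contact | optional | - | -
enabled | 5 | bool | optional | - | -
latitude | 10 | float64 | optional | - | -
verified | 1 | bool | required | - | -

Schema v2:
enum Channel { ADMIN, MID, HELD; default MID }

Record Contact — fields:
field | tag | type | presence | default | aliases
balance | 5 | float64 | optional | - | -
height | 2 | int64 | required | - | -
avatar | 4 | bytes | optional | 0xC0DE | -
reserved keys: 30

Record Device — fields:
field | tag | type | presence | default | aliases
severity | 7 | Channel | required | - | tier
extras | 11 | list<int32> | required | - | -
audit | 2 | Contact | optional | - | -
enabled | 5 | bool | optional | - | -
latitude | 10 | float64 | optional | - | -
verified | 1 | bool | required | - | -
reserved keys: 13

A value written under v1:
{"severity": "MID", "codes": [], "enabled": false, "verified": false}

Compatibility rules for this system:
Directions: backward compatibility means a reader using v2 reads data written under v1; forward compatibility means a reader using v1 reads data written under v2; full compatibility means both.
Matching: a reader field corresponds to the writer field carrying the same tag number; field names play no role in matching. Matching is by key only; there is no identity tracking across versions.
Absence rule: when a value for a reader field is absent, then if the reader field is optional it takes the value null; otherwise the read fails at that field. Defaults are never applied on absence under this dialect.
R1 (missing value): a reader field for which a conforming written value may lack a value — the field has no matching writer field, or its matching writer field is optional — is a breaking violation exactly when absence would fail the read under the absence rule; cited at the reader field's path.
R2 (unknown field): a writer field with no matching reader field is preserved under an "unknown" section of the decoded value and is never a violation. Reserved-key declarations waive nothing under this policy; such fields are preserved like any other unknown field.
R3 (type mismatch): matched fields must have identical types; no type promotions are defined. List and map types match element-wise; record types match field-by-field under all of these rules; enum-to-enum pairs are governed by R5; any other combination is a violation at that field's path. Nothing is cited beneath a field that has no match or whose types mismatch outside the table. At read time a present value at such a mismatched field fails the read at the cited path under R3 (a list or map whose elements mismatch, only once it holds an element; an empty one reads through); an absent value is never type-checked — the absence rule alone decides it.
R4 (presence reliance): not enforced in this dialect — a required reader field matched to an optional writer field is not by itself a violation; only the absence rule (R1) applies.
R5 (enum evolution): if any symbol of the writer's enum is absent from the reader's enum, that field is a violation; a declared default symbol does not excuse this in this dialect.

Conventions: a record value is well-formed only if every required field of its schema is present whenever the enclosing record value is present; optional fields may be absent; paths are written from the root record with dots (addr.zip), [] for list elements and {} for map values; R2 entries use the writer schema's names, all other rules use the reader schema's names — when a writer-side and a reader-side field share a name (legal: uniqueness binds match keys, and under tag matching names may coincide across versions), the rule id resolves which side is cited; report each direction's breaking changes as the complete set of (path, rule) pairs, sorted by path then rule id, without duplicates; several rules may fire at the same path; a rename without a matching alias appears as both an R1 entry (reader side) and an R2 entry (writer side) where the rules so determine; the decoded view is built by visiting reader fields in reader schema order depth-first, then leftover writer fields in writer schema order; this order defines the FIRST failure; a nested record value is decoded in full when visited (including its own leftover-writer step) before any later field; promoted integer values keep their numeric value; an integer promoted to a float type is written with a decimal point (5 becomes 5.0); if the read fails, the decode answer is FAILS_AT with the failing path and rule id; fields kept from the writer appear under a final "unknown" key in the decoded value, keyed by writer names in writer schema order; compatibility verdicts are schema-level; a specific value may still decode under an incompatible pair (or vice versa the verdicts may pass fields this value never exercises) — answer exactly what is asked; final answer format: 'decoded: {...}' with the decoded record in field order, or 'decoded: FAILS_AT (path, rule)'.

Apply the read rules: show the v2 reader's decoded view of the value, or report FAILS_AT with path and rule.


each type pair in Device: writer, then reader
decode walk for Device under reader schema v2:
  severity := "MID"
  extras := [] (from writer codes)
  audit := null (not supplied -> null)
  enabled := false
  latitude := null (not supplied -> null)
  verified := false
  => decoded: {"severity": "MID", "extras": [], "audit": null, "enabled": false, "latitude": null, "verified": false}
the other Device changes do not affect what is asked:
  field height in record Contact: type float32 changed to int64 (its default is dropped) -> changes Device's schema-level verdicts only — the decode of this value is the same
  enum Channel (field severity in record Device): symbol RED removed -> changes Device's schema-level verdicts only — the decode of this value is the same

decoded: {"severity": "MID", "extras": [], "audit": null, "enabled": false, "latitude": null, "verified": false}


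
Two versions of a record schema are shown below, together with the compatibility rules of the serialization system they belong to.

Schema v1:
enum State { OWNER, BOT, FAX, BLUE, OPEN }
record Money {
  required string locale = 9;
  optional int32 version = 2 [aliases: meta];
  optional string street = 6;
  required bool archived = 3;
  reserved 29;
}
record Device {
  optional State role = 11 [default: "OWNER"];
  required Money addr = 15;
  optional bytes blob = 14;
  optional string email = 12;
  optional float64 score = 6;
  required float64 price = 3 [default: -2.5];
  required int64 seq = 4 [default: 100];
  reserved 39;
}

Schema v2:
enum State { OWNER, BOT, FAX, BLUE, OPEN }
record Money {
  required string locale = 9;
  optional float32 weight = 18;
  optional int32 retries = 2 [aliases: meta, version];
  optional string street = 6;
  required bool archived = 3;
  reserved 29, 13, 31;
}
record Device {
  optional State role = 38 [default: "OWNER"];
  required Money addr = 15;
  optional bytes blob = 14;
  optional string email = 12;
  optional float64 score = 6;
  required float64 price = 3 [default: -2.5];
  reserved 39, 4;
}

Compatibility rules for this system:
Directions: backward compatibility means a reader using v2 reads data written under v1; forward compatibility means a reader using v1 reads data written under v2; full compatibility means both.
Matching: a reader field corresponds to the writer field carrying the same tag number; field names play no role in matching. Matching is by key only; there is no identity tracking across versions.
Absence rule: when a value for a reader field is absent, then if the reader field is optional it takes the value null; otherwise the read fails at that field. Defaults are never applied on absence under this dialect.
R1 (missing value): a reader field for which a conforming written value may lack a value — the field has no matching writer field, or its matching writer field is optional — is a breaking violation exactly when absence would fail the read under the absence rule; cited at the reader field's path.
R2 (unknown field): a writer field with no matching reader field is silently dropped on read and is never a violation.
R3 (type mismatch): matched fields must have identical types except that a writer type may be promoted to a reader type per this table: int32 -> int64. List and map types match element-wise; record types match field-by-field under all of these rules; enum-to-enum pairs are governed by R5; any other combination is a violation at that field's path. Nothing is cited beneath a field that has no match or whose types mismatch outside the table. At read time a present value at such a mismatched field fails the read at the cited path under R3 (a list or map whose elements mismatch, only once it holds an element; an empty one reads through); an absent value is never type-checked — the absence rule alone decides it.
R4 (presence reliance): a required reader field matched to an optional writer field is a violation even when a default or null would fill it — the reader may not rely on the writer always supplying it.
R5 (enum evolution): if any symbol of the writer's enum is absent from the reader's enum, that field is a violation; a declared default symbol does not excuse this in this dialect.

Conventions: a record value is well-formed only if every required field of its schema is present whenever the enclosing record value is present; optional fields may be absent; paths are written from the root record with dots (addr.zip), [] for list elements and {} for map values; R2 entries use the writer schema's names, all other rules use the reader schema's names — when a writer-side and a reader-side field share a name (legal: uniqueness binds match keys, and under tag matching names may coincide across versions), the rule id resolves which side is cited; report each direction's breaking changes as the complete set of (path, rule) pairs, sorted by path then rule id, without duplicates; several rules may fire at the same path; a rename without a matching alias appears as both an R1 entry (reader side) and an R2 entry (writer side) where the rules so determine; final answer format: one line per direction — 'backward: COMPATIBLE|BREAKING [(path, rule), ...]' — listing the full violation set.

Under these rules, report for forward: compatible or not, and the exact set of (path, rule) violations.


each type pair in Device: writer, then reader
forward pass over Device, reader schema v1, writer schema v2:
  no writer field matches reader role
  addr: Money -> Money, writer required; from addr
  blob: bytes -> bytes, writer optional; from blob
  email: string -> string, writer optional; from email
  score: float64 -> float64, writer optional; from score
  price: float64 -> float64, writer required; from price
  no writer field matches reader seq
  leftover writer field: role
  addr.locale: string -> string, writer required; from addr.locale
  addr.version: int32 -> int32, writer optional; from addr.retries
  addr.street: string -> string, writer optional; from addr.street
  addr.archived: bool -> bool, writer required; from addr.archived
  leftover writer field: addr.weight
  rule R1 violated at seq
  => 1 violation(s): forward is BREAKING for Device
ruling out the remaining Device differences:
  renamed field version to retries in record Money (alias version declared on the renamed field) -> fires no rule on Device, leaving the asked answer as it is
  field role in record Device: tag 11 changed to 38 -> fires no rule on Device, leaving the asked answer as it is
  added field weight to record Money: optional float32, tag 18 (in v2 it sits immediately before retries) -> fires no rule on Device, leaving the asked answer as it is

forward: BREAKING [(seq, R1)]
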